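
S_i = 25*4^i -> [25, 100, 400, 1600, 6400]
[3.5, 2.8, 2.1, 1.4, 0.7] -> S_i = 3.50 + -0.70*i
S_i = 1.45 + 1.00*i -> [1.45, 2.45, 3.45, 4.45, 5.45]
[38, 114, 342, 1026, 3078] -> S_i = 38*3^i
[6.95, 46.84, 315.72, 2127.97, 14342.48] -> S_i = 6.95*6.74^i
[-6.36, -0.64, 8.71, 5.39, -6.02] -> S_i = Random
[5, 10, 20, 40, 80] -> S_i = 5*2^i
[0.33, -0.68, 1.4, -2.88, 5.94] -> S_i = 0.33*(-2.06)^i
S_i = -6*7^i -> [-6, -42, -294, -2058, -14406]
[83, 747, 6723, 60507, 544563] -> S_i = 83*9^i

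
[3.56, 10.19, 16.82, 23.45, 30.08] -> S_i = 3.56 + 6.63*i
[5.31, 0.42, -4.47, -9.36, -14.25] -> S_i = 5.31 + -4.89*i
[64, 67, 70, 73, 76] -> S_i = 64 + 3*i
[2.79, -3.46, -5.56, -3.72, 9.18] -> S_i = Random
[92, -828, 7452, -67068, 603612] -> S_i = 92*-9^i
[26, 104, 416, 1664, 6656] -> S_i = 26*4^i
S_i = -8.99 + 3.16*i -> [-8.99, -5.83, -2.67, 0.49, 3.65]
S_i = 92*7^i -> [92, 644, 4508, 31556, 220892]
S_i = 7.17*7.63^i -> [7.17, 54.71, 417.42, 3184.88, 24300.62]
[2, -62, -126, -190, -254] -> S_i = 2 + -64*i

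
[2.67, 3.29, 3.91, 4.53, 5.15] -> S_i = 2.67 + 0.62*i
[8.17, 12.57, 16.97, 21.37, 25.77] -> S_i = 8.17 + 4.40*i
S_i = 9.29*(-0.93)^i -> [9.29, -8.64, 8.03, -7.47, 6.95]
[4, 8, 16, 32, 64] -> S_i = 4*2^i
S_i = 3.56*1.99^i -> [3.56, 7.08, 14.1, 28.05, 55.83]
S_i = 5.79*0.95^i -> [5.79, 5.5, 5.23, 4.96, 4.72]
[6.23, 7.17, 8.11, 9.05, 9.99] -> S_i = 6.23 + 0.94*i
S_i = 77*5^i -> [77, 385, 1925, 9625, 48125]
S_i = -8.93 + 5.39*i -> [-8.93, -3.54, 1.85, 7.24, 12.63]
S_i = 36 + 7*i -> [36, 43, 50, 57, 64]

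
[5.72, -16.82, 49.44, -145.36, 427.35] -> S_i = 5.72*(-2.94)^i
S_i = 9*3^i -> [9, 27, 81, 243, 729]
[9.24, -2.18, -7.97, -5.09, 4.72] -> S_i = Random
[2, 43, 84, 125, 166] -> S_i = 2 + 41*i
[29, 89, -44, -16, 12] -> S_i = Random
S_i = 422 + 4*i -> [422, 426, 430, 434, 438]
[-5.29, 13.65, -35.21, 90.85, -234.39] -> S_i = -5.29*(-2.58)^i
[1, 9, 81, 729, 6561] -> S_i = 1*9^i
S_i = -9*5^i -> [-9, -45, -225, -1125, -5625]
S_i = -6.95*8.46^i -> [-6.95, -58.8, -497.42, -4208.2, -35601.33]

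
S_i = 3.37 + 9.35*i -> [3.37, 12.72, 22.07, 31.42, 40.77]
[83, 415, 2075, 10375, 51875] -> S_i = 83*5^i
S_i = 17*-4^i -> [17, -68, 272, -1088, 4352]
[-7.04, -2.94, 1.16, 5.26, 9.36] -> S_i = -7.04 + 4.10*i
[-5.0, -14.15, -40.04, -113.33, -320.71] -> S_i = -5.00*2.83^i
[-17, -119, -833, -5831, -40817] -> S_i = -17*7^i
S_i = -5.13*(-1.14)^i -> [-5.13, 5.85, -6.67, 7.6, -8.66]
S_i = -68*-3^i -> [-68, 204, -612, 1836, -5508]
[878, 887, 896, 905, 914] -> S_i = 878 + 9*i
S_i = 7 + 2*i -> [7, 9, 11, 13, 15]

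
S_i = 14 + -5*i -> [14, 9, 4, -1, -6]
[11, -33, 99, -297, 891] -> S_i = 11*-3^i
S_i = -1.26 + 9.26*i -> [-1.26, 8.0, 17.26, 26.52, 35.78]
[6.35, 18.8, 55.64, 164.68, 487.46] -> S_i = 6.35*2.96^i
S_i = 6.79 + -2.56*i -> [6.79, 4.23, 1.67, -0.89, -3.45]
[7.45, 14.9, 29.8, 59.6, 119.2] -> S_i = 7.45*2.00^i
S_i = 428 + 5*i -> [428, 433, 438, 443, 448]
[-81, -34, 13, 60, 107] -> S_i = -81 + 47*i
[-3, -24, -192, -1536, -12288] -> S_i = -3*8^i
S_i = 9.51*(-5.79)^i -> [9.51, -55.06, 318.81, -1845.93, 10687.96]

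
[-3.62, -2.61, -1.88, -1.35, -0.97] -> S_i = -3.62*0.72^i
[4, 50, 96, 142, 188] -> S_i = 4 + 46*i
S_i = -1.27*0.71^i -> [-1.27, -0.9, -0.64, -0.45, -0.32]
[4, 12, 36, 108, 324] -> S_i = 4*3^i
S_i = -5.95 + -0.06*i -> [-5.95, -6.01, -6.07, -6.13, -6.19]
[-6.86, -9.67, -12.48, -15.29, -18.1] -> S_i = -6.86 + -2.81*i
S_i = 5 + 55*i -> [5, 60, 115, 170, 225]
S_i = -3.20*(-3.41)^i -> [-3.2, 10.91, -37.21, 126.89, -432.68]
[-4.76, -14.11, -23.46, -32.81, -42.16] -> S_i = -4.76 + -9.35*i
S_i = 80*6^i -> [80, 480, 2880, 17280, 103680]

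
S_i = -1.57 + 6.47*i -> [-1.57, 4.9, 11.37, 17.84, 24.31]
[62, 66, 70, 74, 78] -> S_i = 62 + 4*i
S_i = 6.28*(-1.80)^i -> [6.28, -11.3, 20.35, -36.62, 65.92]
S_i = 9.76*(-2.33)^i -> [9.76, -22.74, 52.99, -123.46, 287.66]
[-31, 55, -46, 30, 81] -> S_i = Random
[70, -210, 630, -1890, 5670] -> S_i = 70*-3^i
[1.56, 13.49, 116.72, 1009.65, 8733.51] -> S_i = 1.56*8.65^i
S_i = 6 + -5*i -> [6, 1, -4, -9, -14]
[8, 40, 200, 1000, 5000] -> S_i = 8*5^i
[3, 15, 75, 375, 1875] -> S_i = 3*5^i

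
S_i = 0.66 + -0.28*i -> [0.66, 0.38, 0.1, -0.18, -0.46]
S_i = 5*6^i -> [5, 30, 180, 1080, 6480]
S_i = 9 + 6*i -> [9, 15, 21, 27, 33]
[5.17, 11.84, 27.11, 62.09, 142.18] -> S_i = 5.17*2.29^i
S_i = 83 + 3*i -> [83, 86, 89, 92, 95]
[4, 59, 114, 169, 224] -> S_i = 4 + 55*i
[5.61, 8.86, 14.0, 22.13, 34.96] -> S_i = 5.61*1.58^i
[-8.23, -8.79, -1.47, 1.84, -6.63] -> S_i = Random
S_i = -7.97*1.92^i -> [-7.97, -15.3, -29.38, -56.41, -108.31]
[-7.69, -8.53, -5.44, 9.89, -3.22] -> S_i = Random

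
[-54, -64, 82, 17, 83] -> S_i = Random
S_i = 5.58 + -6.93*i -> [5.58, -1.35, -8.28, -15.21, -22.14]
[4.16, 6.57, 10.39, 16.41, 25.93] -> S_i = 4.16*1.58^i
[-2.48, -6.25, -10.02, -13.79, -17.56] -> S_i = -2.48 + -3.77*i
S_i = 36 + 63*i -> [36, 99, 162, 225, 288]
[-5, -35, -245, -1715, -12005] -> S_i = -5*7^i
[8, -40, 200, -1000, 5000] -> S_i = 8*-5^i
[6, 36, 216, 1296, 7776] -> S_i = 6*6^i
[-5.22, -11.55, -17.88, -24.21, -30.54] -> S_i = -5.22 + -6.33*i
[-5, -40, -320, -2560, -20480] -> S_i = -5*8^i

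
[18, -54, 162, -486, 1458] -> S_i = 18*-3^i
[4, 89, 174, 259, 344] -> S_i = 4 + 85*i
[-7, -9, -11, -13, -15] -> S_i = -7 + -2*i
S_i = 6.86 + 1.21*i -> [6.86, 8.07, 9.28, 10.49, 11.7]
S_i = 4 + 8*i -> [4, 12, 20, 28, 36]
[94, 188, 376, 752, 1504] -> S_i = 94*2^i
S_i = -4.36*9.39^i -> [-4.36, -40.94, -384.43, -3609.8, -33896.03]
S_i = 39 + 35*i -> [39, 74, 109, 144, 179]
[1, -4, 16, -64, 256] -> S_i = 1*-4^i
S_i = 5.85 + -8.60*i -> [5.85, -2.75, -11.35, -19.95, -28.55]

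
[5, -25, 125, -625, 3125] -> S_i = 5*-5^i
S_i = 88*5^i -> [88, 440, 2200, 11000, 55000]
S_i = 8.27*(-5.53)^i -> [8.27, -45.73, 252.9, -1398.56, 7734.03]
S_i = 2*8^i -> [2, 16, 128, 1024, 8192]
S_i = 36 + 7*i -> [36, 43, 50, 57, 64]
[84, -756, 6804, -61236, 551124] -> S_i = 84*-9^i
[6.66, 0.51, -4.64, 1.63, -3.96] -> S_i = Random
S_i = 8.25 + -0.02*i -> [8.25, 8.23, 8.21, 8.19, 8.17]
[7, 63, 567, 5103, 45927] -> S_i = 7*9^i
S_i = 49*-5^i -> [49, -245, 1225, -6125, 30625]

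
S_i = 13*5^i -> [13, 65, 325, 1625, 8125]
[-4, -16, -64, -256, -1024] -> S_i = -4*4^i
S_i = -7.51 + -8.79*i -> [-7.51, -16.3, -25.09, -33.88, -42.67]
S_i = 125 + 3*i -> [125, 128, 131, 134, 137]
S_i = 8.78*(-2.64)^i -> [8.78, -23.18, 61.19, -161.55, 426.49]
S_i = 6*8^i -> [6, 48, 384, 3072, 24576]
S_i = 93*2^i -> [93, 186, 372, 744, 1488]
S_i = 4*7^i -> [4, 28, 196, 1372, 9604]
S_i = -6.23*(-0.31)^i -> [-6.23, 1.93, -0.6, 0.19, -0.06]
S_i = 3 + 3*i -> [3, 6, 9, 12, 15]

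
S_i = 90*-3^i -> [90, -270, 810, -2430, 7290]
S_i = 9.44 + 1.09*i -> [9.44, 10.53, 11.62, 12.71, 13.8]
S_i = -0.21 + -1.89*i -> [-0.21, -2.1, -3.99, -5.88, -7.77]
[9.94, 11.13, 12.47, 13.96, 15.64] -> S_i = 9.94*1.12^i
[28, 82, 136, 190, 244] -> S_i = 28 + 54*i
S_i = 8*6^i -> [8, 48, 288, 1728, 10368]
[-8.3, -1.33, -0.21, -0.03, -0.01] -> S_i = -8.30*0.16^i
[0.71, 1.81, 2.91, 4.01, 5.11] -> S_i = 0.71 + 1.10*i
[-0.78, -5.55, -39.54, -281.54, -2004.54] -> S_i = -0.78*7.12^i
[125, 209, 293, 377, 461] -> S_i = 125 + 84*i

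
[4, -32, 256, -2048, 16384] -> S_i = 4*-8^i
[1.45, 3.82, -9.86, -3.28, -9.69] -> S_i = Random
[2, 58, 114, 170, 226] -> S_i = 2 + 56*i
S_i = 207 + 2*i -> [207, 209, 211, 213, 215]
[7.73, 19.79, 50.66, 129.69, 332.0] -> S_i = 7.73*2.56^i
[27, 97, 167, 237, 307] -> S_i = 27 + 70*i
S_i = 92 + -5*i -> [92, 87, 82, 77, 72]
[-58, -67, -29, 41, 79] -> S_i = Random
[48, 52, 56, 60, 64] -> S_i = 48 + 4*i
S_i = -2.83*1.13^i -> [-2.83, -3.2, -3.61, -4.08, -4.61]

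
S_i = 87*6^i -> [87, 522, 3132, 18792, 112752]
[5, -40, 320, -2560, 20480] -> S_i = 5*-8^i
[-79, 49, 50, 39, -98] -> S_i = Random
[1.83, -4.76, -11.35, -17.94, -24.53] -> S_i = 1.83 + -6.59*i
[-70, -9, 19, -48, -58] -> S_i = Random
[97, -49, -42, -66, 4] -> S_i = Random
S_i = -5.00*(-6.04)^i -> [-5.0, 30.2, -182.41, 1101.74, -6654.54]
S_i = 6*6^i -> [6, 36, 216, 1296, 7776]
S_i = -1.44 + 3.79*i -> [-1.44, 2.35, 6.14, 9.93, 13.72]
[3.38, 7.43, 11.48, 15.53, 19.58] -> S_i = 3.38 + 4.05*i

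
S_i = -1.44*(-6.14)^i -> [-1.44, 8.84, -54.29, 333.32, -2046.61]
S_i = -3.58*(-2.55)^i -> [-3.58, 9.13, -23.28, 59.36, -151.37]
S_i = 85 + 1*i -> [85, 86, 87, 88, 89]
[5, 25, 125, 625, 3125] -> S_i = 5*5^i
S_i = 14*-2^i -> [14, -28, 56, -112, 224]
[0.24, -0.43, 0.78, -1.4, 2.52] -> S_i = 0.24*(-1.80)^i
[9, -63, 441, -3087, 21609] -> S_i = 9*-7^i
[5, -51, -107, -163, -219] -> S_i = 5 + -56*i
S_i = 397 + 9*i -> [397, 406, 415, 424, 433]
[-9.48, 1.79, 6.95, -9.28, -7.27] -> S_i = Random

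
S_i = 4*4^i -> [4, 16, 64, 256, 1024]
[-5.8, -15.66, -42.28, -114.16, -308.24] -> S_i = -5.80*2.70^i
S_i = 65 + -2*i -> [65, 63, 61, 59, 57]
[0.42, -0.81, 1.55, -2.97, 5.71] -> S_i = 0.42*(-1.92)^i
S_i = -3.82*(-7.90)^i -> [-3.82, 30.18, -238.41, 1883.41, -14878.93]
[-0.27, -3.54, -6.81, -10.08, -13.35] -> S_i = -0.27 + -3.27*i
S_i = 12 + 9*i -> [12, 21, 30, 39, 48]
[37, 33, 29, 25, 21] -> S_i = 37 + -4*i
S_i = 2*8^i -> [2, 16, 128, 1024, 8192]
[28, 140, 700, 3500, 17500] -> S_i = 28*5^i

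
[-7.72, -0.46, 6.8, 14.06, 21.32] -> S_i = -7.72 + 7.26*i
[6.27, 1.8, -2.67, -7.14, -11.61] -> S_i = 6.27 + -4.47*i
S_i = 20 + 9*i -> [20, 29, 38, 47, 56]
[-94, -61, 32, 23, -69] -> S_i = Random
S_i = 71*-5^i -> [71, -355, 1775, -8875, 44375]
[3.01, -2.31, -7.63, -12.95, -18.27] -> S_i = 3.01 + -5.32*i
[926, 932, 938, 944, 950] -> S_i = 926 + 6*i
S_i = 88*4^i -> [88, 352, 1408, 5632, 22528]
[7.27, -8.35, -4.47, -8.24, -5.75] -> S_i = Random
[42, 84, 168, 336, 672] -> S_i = 42*2^i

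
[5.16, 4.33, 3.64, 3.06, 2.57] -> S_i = 5.16*0.84^i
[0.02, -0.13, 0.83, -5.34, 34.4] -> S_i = 0.02*(-6.44)^i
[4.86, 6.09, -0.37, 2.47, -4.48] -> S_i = Random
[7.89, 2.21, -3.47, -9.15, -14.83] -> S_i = 7.89 + -5.68*i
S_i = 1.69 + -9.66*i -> [1.69, -7.97, -17.63, -27.29, -36.95]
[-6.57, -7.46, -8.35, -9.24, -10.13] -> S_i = -6.57 + -0.89*i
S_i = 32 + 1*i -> [32, 33, 34, 35, 36]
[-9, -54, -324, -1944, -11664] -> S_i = -9*6^i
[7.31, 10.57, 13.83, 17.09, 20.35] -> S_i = 7.31 + 3.26*i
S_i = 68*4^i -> [68, 272, 1088, 4352, 17408]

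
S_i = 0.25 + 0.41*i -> [0.25, 0.66, 1.07, 1.48, 1.89]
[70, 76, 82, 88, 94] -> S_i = 70 + 6*i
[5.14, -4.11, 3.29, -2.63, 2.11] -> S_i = 5.14*(-0.80)^i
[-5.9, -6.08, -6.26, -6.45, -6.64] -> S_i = -5.90*1.03^i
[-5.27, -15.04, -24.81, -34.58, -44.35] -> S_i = -5.27 + -9.77*i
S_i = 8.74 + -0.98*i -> [8.74, 7.76, 6.78, 5.8, 4.82]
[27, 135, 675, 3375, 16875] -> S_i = 27*5^i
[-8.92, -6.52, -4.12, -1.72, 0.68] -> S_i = -8.92 + 2.40*i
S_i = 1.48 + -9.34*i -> [1.48, -7.86, -17.2, -26.54, -35.88]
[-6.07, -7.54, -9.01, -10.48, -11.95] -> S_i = -6.07 + -1.47*i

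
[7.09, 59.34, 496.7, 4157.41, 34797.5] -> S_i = 7.09*8.37^i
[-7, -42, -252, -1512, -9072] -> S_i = -7*6^i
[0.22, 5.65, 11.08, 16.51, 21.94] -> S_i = 0.22 + 5.43*i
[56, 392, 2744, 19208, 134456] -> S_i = 56*7^i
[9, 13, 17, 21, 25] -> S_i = 9 + 4*i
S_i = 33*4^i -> [33, 132, 528, 2112, 8448]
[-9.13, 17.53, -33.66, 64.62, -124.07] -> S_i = -9.13*(-1.92)^i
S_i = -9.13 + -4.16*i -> [-9.13, -13.29, -17.45, -21.61, -25.77]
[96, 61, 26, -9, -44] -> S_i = 96 + -35*i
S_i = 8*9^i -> [8, 72, 648, 5832, 52488]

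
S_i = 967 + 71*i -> [967, 1038, 1109, 1180, 1251]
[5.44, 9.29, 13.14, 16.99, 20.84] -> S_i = 5.44 + 3.85*i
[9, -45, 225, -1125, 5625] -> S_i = 9*-5^i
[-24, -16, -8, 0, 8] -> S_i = -24 + 8*i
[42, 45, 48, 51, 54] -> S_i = 42 + 3*i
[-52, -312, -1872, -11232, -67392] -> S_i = -52*6^i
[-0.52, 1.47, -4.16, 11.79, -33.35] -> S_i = -0.52*(-2.83)^i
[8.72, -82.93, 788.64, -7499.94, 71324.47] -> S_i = 8.72*(-9.51)^i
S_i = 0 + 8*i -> [0, 8, 16, 24, 32]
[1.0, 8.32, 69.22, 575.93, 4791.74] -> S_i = 1.00*8.32^i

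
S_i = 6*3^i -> [6, 18, 54, 162, 486]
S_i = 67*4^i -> [67, 268, 1072, 4288, 17152]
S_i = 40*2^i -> [40, 80, 160, 320, 640]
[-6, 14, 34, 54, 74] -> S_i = -6 + 20*i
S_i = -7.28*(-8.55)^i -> [-7.28, 62.24, -532.19, 4550.19, -38904.14]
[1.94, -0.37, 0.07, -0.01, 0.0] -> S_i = 1.94*(-0.19)^i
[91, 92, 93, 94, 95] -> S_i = 91 + 1*i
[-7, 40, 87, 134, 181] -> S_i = -7 + 47*i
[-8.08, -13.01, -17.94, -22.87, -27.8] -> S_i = -8.08 + -4.93*i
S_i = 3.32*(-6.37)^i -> [3.32, -21.15, 134.72, -858.14, 5466.33]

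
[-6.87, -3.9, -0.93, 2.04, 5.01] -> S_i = -6.87 + 2.97*i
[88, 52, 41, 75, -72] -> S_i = Random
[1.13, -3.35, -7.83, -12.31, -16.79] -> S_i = 1.13 + -4.48*i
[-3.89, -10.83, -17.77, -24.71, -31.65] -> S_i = -3.89 + -6.94*i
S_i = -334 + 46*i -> [-334, -288, -242, -196, -150]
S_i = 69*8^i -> [69, 552, 4416, 35328, 282624]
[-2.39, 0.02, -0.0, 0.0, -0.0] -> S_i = -2.39*(-0.01)^i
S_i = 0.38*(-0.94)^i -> [0.38, -0.36, 0.34, -0.32, 0.3]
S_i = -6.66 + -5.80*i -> [-6.66, -12.46, -18.26, -24.06, -29.86]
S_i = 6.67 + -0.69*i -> [6.67, 5.98, 5.29, 4.6, 3.91]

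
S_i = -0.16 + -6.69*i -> [-0.16, -6.85, -13.54, -20.23, -26.92]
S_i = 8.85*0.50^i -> [8.85, 4.42, 2.21, 1.11, 0.55]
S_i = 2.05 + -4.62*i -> [2.05, -2.57, -7.19, -11.81, -16.43]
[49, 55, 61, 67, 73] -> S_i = 49 + 6*i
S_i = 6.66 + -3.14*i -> [6.66, 3.52, 0.38, -2.76, -5.9]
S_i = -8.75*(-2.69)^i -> [-8.75, 23.54, -63.32, 170.32, -458.16]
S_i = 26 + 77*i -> [26, 103, 180, 257, 334]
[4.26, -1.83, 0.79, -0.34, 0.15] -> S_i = 4.26*(-0.43)^i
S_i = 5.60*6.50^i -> [5.6, 36.4, 236.6, 1537.9, 9996.35]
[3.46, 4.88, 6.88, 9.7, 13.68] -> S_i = 3.46*1.41^i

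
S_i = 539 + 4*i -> [539, 543, 547, 551, 555]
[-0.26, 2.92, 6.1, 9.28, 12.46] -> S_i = -0.26 + 3.18*i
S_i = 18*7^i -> [18, 126, 882, 6174, 43218]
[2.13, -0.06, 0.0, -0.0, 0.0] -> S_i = 2.13*(-0.03)^i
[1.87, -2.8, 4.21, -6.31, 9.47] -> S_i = 1.87*(-1.50)^i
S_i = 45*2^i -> [45, 90, 180, 360, 720]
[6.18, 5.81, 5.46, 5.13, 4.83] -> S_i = 6.18*0.94^i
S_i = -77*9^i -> [-77, -693, -6237, -56133, -505197]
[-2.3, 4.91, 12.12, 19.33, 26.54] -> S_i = -2.30 + 7.21*i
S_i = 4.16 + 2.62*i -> [4.16, 6.78, 9.4, 12.02, 14.64]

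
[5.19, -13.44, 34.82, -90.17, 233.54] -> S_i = 5.19*(-2.59)^i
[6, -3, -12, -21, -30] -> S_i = 6 + -9*i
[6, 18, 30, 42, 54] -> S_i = 6 + 12*i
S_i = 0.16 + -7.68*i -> [0.16, -7.52, -15.2, -22.88, -30.56]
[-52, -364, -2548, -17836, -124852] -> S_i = -52*7^i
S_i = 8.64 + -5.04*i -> [8.64, 3.6, -1.44, -6.48, -11.52]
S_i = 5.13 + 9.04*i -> [5.13, 14.17, 23.21, 32.25, 41.29]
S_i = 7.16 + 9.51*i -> [7.16, 16.67, 26.18, 35.69, 45.2]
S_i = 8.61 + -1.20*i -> [8.61, 7.41, 6.21, 5.01, 3.81]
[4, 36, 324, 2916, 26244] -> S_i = 4*9^i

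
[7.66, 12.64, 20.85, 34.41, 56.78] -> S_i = 7.66*1.65^i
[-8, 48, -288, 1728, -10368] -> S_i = -8*-6^i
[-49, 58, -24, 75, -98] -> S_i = Random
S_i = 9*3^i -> [9, 27, 81, 243, 729]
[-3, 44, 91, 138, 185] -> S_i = -3 + 47*i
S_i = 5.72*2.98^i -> [5.72, 17.05, 50.8, 151.37, 451.09]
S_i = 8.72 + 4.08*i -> [8.72, 12.8, 16.88, 20.96, 25.04]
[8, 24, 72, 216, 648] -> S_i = 8*3^i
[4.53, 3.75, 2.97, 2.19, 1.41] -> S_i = 4.53 + -0.78*i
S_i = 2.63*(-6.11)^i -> [2.63, -16.07, 98.18, -599.9, 3665.39]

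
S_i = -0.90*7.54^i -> [-0.9, -6.79, -51.17, -385.79, -2908.89]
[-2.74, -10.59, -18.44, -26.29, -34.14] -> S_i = -2.74 + -7.85*i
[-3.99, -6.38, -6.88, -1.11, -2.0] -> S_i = Random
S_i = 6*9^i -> [6, 54, 486, 4374, 39366]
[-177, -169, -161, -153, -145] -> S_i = -177 + 8*i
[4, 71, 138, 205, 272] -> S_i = 4 + 67*i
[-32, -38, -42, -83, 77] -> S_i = Random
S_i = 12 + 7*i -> [12, 19, 26, 33, 40]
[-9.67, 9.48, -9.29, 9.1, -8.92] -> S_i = -9.67*(-0.98)^i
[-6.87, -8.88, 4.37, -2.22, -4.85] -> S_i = Random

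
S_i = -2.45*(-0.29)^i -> [-2.45, 0.71, -0.21, 0.06, -0.02]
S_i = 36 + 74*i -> [36, 110, 184, 258, 332]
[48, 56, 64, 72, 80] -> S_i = 48 + 8*i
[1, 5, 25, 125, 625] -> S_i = 1*5^i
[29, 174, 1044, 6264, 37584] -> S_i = 29*6^i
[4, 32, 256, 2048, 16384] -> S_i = 4*8^i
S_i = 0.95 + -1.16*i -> [0.95, -0.21, -1.37, -2.53, -3.69]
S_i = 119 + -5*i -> [119, 114, 109, 104, 99]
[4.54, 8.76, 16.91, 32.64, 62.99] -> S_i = 4.54*1.93^i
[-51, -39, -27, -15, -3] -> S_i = -51 + 12*i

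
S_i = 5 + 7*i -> [5, 12, 19, 26, 33]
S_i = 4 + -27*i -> [4, -23, -50, -77, -104]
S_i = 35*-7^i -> [35, -245, 1715, -12005, 84035]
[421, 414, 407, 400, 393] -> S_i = 421 + -7*i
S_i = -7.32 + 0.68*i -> [-7.32, -6.64, -5.96, -5.28, -4.6]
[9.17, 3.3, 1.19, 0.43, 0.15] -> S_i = 9.17*0.36^i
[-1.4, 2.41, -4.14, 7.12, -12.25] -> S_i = -1.40*(-1.72)^i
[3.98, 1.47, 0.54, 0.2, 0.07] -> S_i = 3.98*0.37^i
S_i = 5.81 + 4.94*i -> [5.81, 10.75, 15.69, 20.63, 25.57]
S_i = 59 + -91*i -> [59, -32, -123, -214, -305]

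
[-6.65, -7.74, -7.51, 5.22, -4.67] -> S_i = Random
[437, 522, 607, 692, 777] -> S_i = 437 + 85*i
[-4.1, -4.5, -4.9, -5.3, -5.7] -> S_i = -4.10 + -0.40*i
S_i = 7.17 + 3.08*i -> [7.17, 10.25, 13.33, 16.41, 19.49]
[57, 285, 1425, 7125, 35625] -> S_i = 57*5^i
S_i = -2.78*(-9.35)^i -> [-2.78, 25.99, -243.03, 2272.37, -21246.69]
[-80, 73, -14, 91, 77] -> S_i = Random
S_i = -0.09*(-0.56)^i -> [-0.09, 0.05, -0.03, 0.02, -0.01]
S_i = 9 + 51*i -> [9, 60, 111, 162, 213]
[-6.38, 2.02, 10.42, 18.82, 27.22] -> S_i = -6.38 + 8.40*i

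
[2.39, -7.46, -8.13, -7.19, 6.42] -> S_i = Random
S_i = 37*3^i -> [37, 111, 333, 999, 2997]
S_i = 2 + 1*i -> [2, 3, 4, 5, 6]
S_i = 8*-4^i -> [8, -32, 128, -512, 2048]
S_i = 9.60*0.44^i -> [9.6, 4.22, 1.86, 0.82, 0.36]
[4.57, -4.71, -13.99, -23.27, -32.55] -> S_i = 4.57 + -9.28*i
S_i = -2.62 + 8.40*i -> [-2.62, 5.78, 14.18, 22.58, 30.98]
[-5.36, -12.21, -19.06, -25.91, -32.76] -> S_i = -5.36 + -6.85*i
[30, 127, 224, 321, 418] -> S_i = 30 + 97*i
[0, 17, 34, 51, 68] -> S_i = 0 + 17*i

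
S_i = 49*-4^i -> [49, -196, 784, -3136, 12544]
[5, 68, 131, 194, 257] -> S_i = 5 + 63*i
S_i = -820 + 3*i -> [-820, -817, -814, -811, -808]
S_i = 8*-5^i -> [8, -40, 200, -1000, 5000]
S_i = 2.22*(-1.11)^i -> [2.22, -2.46, 2.74, -3.04, 3.37]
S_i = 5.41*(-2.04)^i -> [5.41, -11.04, 22.51, -45.93, 93.7]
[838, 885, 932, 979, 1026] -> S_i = 838 + 47*i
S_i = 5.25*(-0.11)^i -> [5.25, -0.58, 0.06, -0.01, 0.0]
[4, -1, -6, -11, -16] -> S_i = 4 + -5*i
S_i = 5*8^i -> [5, 40, 320, 2560, 20480]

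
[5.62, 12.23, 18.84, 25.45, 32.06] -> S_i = 5.62 + 6.61*i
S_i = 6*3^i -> [6, 18, 54, 162, 486]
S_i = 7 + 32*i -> [7, 39, 71, 103, 135]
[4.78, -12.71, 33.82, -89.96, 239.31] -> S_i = 4.78*(-2.66)^i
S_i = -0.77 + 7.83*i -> [-0.77, 7.06, 14.89, 22.72, 30.55]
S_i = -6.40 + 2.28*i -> [-6.4, -4.12, -1.84, 0.44, 2.72]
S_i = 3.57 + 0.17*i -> [3.57, 3.74, 3.91, 4.08, 4.25]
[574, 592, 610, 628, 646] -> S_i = 574 + 18*i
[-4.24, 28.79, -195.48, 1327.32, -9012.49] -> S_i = -4.24*(-6.79)^i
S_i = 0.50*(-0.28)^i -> [0.5, -0.14, 0.04, -0.01, 0.0]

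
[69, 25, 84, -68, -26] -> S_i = Random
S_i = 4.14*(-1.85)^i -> [4.14, -7.66, 14.17, -26.21, 48.49]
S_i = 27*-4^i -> [27, -108, 432, -1728, 6912]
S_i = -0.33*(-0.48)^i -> [-0.33, 0.16, -0.08, 0.04, -0.02]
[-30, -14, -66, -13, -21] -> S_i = Random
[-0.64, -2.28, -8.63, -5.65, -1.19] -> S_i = Random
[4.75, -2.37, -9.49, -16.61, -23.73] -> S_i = 4.75 + -7.12*i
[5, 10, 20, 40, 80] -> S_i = 5*2^i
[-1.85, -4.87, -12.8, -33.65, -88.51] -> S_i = -1.85*2.63^i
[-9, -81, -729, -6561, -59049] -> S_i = -9*9^i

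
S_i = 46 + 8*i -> [46, 54, 62, 70, 78]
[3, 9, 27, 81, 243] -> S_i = 3*3^i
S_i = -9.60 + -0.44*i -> [-9.6, -10.04, -10.48, -10.92, -11.36]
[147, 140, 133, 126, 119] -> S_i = 147 + -7*i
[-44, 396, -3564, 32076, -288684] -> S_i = -44*-9^i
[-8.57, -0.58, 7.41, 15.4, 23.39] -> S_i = -8.57 + 7.99*i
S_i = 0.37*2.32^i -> [0.37, 0.86, 1.99, 4.62, 10.72]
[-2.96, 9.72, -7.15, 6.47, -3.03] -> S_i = Random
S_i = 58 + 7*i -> [58, 65, 72, 79, 86]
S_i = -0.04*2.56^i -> [-0.04, -0.1, -0.26, -0.67, -1.72]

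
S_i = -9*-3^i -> [-9, 27, -81, 243, -729]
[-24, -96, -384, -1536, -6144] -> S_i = -24*4^i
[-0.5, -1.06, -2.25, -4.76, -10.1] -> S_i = -0.50*2.12^i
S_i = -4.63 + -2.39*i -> [-4.63, -7.02, -9.41, -11.8, -14.19]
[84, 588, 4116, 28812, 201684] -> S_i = 84*7^i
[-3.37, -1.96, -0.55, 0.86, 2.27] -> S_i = -3.37 + 1.41*i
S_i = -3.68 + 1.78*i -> [-3.68, -1.9, -0.12, 1.66, 3.44]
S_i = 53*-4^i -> [53, -212, 848, -3392, 13568]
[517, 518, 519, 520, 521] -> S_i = 517 + 1*i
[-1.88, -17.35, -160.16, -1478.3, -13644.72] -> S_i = -1.88*9.23^i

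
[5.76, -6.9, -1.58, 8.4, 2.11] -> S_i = Random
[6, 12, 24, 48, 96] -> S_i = 6*2^i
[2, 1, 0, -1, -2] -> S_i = 2 + -1*i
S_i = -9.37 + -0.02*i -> [-9.37, -9.39, -9.41, -9.43, -9.45]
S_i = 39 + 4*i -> [39, 43, 47, 51, 55]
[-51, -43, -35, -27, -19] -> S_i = -51 + 8*i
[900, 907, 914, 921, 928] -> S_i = 900 + 7*i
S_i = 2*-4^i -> [2, -8, 32, -128, 512]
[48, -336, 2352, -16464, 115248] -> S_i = 48*-7^i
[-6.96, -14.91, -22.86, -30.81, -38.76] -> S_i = -6.96 + -7.95*i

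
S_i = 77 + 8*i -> [77, 85, 93, 101, 109]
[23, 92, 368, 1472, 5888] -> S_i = 23*4^i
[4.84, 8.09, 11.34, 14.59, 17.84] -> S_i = 4.84 + 3.25*i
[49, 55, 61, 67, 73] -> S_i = 49 + 6*i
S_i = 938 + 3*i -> [938, 941, 944, 947, 950]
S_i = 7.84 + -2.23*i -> [7.84, 5.61, 3.38, 1.15, -1.08]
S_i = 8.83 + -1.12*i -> [8.83, 7.71, 6.59, 5.47, 4.35]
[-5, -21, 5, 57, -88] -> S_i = Random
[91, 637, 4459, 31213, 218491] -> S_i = 91*7^i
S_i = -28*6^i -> [-28, -168, -1008, -6048, -36288]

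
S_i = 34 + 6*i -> [34, 40, 46, 52, 58]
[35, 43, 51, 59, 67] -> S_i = 35 + 8*i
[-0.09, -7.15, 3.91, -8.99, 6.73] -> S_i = Random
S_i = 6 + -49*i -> [6, -43, -92, -141, -190]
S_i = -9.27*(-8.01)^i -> [-9.27, 74.25, -594.76, 4764.06, -38160.13]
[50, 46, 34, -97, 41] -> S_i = Random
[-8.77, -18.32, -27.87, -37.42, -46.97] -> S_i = -8.77 + -9.55*i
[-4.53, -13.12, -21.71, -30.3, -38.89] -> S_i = -4.53 + -8.59*i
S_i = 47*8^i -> [47, 376, 3008, 24064, 192512]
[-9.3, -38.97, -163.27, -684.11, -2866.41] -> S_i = -9.30*4.19^i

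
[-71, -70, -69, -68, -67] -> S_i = -71 + 1*i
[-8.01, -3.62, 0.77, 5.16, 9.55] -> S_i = -8.01 + 4.39*i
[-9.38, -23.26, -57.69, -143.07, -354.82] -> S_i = -9.38*2.48^i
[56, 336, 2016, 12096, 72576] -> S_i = 56*6^i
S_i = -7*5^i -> [-7, -35, -175, -875, -4375]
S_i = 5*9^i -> [5, 45, 405, 3645, 32805]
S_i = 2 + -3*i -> [2, -1, -4, -7, -10]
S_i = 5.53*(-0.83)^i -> [5.53, -4.59, 3.81, -3.16, 2.62]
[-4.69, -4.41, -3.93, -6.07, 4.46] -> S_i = Random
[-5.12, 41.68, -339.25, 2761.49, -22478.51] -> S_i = -5.12*(-8.14)^i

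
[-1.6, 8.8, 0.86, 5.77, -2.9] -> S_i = Random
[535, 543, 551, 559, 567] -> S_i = 535 + 8*i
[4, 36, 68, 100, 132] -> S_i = 4 + 32*i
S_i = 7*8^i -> [7, 56, 448, 3584, 28672]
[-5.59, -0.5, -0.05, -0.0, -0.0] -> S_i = -5.59*0.09^i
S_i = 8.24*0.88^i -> [8.24, 7.25, 6.38, 5.62, 4.94]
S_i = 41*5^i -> [41, 205, 1025, 5125, 25625]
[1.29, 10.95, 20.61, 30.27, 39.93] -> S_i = 1.29 + 9.66*i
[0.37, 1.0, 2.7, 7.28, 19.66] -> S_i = 0.37*2.70^i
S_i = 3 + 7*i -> [3, 10, 17, 24, 31]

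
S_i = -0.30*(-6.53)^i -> [-0.3, 1.96, -12.79, 83.53, -545.47]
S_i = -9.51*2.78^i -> [-9.51, -26.44, -73.5, -204.32, -568.01]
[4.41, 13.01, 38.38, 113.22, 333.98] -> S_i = 4.41*2.95^i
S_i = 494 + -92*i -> [494, 402, 310, 218, 126]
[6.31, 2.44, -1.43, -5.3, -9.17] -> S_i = 6.31 + -3.87*i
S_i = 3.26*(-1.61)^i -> [3.26, -5.25, 8.45, -13.6, 21.9]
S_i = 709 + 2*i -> [709, 711, 713, 715, 717]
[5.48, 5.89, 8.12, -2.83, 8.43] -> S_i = Random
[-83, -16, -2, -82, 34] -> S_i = Random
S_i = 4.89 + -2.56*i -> [4.89, 2.33, -0.23, -2.79, -5.35]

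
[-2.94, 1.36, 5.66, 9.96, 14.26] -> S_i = -2.94 + 4.30*i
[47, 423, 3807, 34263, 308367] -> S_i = 47*9^i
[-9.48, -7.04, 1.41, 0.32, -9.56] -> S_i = Random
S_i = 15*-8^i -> [15, -120, 960, -7680, 61440]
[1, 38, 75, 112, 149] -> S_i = 1 + 37*i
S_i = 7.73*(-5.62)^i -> [7.73, -43.44, 244.15, -1372.11, 7711.25]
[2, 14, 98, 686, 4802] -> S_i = 2*7^i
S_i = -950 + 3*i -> [-950, -947, -944, -941, -938]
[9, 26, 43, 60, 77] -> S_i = 9 + 17*i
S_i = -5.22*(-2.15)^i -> [-5.22, 11.22, -24.13, 51.88, -111.54]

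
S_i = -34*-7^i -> [-34, 238, -1666, 11662, -81634]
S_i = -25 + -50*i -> [-25, -75, -125, -175, -225]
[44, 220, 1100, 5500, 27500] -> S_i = 44*5^i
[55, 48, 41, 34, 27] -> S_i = 55 + -7*i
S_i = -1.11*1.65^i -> [-1.11, -1.83, -3.02, -4.99, -8.23]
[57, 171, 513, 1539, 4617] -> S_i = 57*3^i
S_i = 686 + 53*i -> [686, 739, 792, 845, 898]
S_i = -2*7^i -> [-2, -14, -98, -686, -4802]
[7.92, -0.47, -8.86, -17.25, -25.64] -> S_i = 7.92 + -8.39*i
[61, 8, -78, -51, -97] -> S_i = Random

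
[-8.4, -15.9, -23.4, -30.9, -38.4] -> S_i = -8.40 + -7.50*i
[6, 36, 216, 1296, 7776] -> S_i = 6*6^i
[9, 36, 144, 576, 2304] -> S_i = 9*4^i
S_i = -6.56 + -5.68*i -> [-6.56, -12.24, -17.92, -23.6, -29.28]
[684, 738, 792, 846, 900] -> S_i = 684 + 54*i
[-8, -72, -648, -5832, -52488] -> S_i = -8*9^i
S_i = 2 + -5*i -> [2, -3, -8, -13, -18]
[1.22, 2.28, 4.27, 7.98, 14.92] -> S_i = 1.22*1.87^i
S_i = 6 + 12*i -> [6, 18, 30, 42, 54]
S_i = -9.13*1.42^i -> [-9.13, -12.96, -18.41, -26.14, -37.12]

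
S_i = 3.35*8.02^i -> [3.35, 26.87, 215.47, 1728.1, 13859.33]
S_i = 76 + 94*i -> [76, 170, 264, 358, 452]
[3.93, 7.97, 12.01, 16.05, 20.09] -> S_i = 3.93 + 4.04*i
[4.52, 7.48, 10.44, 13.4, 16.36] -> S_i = 4.52 + 2.96*i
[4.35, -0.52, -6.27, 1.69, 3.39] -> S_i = Random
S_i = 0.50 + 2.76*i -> [0.5, 3.26, 6.02, 8.78, 11.54]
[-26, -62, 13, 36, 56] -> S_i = Random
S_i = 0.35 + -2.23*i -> [0.35, -1.88, -4.11, -6.34, -8.57]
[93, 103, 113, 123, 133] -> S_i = 93 + 10*i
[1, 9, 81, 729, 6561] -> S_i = 1*9^i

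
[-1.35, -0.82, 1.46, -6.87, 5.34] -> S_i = Random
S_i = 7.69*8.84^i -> [7.69, 67.98, 600.94, 5312.31, 46960.79]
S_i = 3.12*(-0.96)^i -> [3.12, -3.0, 2.88, -2.76, 2.65]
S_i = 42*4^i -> [42, 168, 672, 2688, 10752]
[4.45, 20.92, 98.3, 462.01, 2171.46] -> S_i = 4.45*4.70^i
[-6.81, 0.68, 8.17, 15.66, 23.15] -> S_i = -6.81 + 7.49*i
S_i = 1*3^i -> [1, 3, 9, 27, 81]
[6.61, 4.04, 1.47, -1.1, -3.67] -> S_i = 6.61 + -2.57*i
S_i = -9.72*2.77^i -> [-9.72, -26.92, -74.58, -206.59, -572.25]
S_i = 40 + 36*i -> [40, 76, 112, 148, 184]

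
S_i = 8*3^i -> [8, 24, 72, 216, 648]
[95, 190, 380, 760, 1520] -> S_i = 95*2^i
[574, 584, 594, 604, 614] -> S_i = 574 + 10*i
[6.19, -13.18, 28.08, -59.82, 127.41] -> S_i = 6.19*(-2.13)^i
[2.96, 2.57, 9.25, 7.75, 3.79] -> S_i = Random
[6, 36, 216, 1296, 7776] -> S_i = 6*6^i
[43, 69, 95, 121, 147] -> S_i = 43 + 26*i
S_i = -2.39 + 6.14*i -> [-2.39, 3.75, 9.89, 16.03, 22.17]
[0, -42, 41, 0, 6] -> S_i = Random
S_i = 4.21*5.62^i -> [4.21, 23.66, 132.97, 747.29, 4199.79]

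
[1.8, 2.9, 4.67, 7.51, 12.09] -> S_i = 1.80*1.61^i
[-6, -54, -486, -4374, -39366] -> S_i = -6*9^i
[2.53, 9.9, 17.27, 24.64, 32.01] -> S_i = 2.53 + 7.37*i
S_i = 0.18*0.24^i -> [0.18, 0.04, 0.01, 0.0, 0.0]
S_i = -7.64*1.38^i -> [-7.64, -10.54, -14.55, -20.08, -27.71]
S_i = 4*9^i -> [4, 36, 324, 2916, 26244]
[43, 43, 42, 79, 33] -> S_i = Random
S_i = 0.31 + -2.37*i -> [0.31, -2.06, -4.43, -6.8, -9.17]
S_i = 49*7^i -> [49, 343, 2401, 16807, 117649]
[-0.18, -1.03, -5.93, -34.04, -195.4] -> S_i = -0.18*5.74^i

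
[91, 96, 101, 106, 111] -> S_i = 91 + 5*i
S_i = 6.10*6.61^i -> [6.1, 40.32, 266.52, 1761.71, 11644.9]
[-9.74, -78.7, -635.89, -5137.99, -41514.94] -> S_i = -9.74*8.08^i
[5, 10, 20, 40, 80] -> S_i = 5*2^i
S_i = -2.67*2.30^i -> [-2.67, -6.14, -14.12, -32.49, -74.72]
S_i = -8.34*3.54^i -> [-8.34, -29.52, -104.51, -369.98, -1309.72]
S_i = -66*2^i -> [-66, -132, -264, -528, -1056]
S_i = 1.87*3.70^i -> [1.87, 6.92, 25.6, 94.72, 350.47]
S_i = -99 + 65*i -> [-99, -34, 31, 96, 161]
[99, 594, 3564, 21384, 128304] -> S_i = 99*6^i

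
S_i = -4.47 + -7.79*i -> [-4.47, -12.26, -20.05, -27.84, -35.63]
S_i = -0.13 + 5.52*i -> [-0.13, 5.39, 10.91, 16.43, 21.95]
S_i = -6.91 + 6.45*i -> [-6.91, -0.46, 5.99, 12.44, 18.89]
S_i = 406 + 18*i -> [406, 424, 442, 460, 478]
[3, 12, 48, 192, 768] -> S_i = 3*4^i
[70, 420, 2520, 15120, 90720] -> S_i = 70*6^i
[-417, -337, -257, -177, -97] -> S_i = -417 + 80*i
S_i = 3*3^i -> [3, 9, 27, 81, 243]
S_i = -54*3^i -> [-54, -162, -486, -1458, -4374]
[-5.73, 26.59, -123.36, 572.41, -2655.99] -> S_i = -5.73*(-4.64)^i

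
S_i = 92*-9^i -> [92, -828, 7452, -67068, 603612]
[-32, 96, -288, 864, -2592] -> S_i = -32*-3^i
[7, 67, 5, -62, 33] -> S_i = Random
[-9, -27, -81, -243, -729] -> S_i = -9*3^i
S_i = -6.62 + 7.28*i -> [-6.62, 0.66, 7.94, 15.22, 22.5]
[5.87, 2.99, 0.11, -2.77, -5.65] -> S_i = 5.87 + -2.88*i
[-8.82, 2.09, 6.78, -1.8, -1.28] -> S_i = Random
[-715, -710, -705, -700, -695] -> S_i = -715 + 5*i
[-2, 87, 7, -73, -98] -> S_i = Random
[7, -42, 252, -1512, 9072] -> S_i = 7*-6^i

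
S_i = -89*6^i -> [-89, -534, -3204, -19224, -115344]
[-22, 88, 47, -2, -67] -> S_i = Random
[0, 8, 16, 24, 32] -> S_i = 0 + 8*i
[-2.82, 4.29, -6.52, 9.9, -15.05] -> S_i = -2.82*(-1.52)^i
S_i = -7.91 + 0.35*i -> [-7.91, -7.56, -7.21, -6.86, -6.51]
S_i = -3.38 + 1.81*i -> [-3.38, -1.57, 0.24, 2.05, 3.86]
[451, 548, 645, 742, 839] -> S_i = 451 + 97*i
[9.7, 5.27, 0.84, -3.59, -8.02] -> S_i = 9.70 + -4.43*i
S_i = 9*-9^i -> [9, -81, 729, -6561, 59049]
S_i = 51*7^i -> [51, 357, 2499, 17493, 122451]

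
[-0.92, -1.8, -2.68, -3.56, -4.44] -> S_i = -0.92 + -0.88*i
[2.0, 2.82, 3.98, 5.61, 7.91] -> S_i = 2.00*1.41^i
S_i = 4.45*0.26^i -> [4.45, 1.16, 0.3, 0.08, 0.02]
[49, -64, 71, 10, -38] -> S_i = Random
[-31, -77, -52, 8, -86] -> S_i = Random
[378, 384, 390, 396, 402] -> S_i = 378 + 6*i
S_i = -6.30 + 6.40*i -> [-6.3, 0.1, 6.5, 12.9, 19.3]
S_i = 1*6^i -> [1, 6, 36, 216, 1296]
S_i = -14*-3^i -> [-14, 42, -126, 378, -1134]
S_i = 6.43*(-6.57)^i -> [6.43, -42.25, 277.55, -1823.51, 11980.43]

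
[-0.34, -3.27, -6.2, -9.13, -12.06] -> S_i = -0.34 + -2.93*i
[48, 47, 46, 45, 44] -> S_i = 48 + -1*i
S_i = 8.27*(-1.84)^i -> [8.27, -15.22, 28.0, -51.52, 94.79]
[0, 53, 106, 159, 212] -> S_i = 0 + 53*i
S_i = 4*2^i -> [4, 8, 16, 32, 64]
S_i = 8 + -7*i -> [8, 1, -6, -13, -20]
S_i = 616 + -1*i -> [616, 615, 614, 613, 612]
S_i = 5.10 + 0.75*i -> [5.1, 5.85, 6.6, 7.35, 8.1]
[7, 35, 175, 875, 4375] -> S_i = 7*5^i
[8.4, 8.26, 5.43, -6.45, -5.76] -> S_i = Random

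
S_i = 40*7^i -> [40, 280, 1960, 13720, 96040]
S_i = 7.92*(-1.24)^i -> [7.92, -9.82, 12.18, -15.1, 18.72]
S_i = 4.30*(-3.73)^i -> [4.3, -16.04, 59.83, -223.15, 832.35]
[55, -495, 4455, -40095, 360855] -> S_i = 55*-9^i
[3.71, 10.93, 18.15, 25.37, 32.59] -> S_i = 3.71 + 7.22*i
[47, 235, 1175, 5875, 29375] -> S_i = 47*5^i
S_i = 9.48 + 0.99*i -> [9.48, 10.47, 11.46, 12.45, 13.44]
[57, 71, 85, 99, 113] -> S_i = 57 + 14*i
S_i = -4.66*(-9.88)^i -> [-4.66, 46.04, -454.88, 4494.25, -44403.14]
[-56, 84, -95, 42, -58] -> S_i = Random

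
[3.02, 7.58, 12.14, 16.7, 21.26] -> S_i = 3.02 + 4.56*i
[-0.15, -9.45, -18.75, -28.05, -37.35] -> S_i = -0.15 + -9.30*i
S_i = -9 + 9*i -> [-9, 0, 9, 18, 27]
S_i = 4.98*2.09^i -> [4.98, 10.41, 21.75, 45.46, 95.02]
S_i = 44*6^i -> [44, 264, 1584, 9504, 57024]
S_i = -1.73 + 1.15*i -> [-1.73, -0.58, 0.57, 1.72, 2.87]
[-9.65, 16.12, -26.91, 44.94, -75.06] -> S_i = -9.65*(-1.67)^i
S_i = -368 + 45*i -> [-368, -323, -278, -233, -188]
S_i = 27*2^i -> [27, 54, 108, 216, 432]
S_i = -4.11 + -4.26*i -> [-4.11, -8.37, -12.63, -16.89, -21.15]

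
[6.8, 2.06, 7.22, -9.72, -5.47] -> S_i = Random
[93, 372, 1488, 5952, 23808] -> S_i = 93*4^i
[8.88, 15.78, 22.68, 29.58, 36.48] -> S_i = 8.88 + 6.90*i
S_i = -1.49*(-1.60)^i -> [-1.49, 2.38, -3.81, 6.1, -9.76]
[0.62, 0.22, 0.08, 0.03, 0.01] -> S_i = 0.62*0.35^i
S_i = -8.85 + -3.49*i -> [-8.85, -12.34, -15.83, -19.32, -22.81]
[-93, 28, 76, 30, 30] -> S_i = Random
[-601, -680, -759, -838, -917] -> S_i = -601 + -79*i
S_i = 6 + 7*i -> [6, 13, 20, 27, 34]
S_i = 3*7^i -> [3, 21, 147, 1029, 7203]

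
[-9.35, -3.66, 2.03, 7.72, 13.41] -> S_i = -9.35 + 5.69*i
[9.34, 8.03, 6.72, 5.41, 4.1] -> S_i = 9.34 + -1.31*i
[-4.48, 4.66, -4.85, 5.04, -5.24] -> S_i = -4.48*(-1.04)^i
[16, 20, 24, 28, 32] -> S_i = 16 + 4*i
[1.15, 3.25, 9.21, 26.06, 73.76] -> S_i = 1.15*2.83^i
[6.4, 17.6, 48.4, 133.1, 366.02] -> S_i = 6.40*2.75^i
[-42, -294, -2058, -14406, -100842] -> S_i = -42*7^i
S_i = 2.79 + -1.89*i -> [2.79, 0.9, -0.99, -2.88, -4.77]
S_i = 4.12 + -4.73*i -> [4.12, -0.61, -5.34, -10.07, -14.8]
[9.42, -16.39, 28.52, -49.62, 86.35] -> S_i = 9.42*(-1.74)^i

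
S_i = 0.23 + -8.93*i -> [0.23, -8.7, -17.63, -26.56, -35.49]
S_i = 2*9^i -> [2, 18, 162, 1458, 13122]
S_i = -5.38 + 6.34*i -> [-5.38, 0.96, 7.3, 13.64, 19.98]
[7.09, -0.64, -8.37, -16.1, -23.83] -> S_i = 7.09 + -7.73*i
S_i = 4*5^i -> [4, 20, 100, 500, 2500]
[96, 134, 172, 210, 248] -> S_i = 96 + 38*i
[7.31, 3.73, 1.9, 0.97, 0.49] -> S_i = 7.31*0.51^i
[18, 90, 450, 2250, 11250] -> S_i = 18*5^i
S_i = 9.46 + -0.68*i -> [9.46, 8.78, 8.1, 7.42, 6.74]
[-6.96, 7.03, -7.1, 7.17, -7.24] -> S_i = -6.96*(-1.01)^i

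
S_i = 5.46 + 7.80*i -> [5.46, 13.26, 21.06, 28.86, 36.66]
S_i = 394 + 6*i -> [394, 400, 406, 412, 418]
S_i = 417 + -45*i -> [417, 372, 327, 282, 237]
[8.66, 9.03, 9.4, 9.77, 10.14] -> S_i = 8.66 + 0.37*i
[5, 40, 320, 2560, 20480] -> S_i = 5*8^i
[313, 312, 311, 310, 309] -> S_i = 313 + -1*i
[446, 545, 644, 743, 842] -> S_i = 446 + 99*i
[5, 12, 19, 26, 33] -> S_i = 5 + 7*i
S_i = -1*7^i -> [-1, -7, -49, -343, -2401]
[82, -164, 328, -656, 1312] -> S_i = 82*-2^i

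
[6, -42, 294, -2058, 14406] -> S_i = 6*-7^i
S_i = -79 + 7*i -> [-79, -72, -65, -58, -51]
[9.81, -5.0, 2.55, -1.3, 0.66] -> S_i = 9.81*(-0.51)^i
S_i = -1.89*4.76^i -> [-1.89, -9.0, -42.82, -203.84, -970.26]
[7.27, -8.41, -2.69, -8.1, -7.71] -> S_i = Random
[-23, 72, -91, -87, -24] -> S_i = Random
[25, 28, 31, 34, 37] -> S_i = 25 + 3*i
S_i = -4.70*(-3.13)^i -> [-4.7, 14.71, -46.05, 144.12, -451.1]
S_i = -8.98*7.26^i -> [-8.98, -65.19, -473.31, -3436.26, -24947.26]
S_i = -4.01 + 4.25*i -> [-4.01, 0.24, 4.49, 8.74, 12.99]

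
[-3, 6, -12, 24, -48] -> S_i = -3*-2^i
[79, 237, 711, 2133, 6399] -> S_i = 79*3^i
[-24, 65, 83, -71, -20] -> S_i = Random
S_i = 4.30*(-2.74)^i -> [4.3, -11.78, 32.28, -88.45, 242.37]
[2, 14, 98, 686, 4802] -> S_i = 2*7^i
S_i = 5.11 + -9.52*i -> [5.11, -4.41, -13.93, -23.45, -32.97]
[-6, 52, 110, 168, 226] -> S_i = -6 + 58*i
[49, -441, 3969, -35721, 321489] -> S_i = 49*-9^i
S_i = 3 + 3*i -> [3, 6, 9, 12, 15]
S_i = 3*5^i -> [3, 15, 75, 375, 1875]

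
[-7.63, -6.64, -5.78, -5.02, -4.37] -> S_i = -7.63*0.87^i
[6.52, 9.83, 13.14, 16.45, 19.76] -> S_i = 6.52 + 3.31*i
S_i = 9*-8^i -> [9, -72, 576, -4608, 36864]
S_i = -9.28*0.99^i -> [-9.28, -9.19, -9.1, -9.0, -8.91]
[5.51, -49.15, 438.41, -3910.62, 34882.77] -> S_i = 5.51*(-8.92)^i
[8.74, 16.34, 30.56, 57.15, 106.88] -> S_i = 8.74*1.87^i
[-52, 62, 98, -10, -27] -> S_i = Random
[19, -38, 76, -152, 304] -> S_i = 19*-2^i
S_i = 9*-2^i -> [9, -18, 36, -72, 144]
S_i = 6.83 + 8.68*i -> [6.83, 15.51, 24.19, 32.87, 41.55]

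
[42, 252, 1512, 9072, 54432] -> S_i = 42*6^i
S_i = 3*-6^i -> [3, -18, 108, -648, 3888]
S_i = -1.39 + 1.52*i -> [-1.39, 0.13, 1.65, 3.17, 4.69]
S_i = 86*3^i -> [86, 258, 774, 2322, 6966]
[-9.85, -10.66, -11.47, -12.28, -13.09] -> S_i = -9.85 + -0.81*i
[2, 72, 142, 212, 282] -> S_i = 2 + 70*i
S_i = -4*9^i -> [-4, -36, -324, -2916, -26244]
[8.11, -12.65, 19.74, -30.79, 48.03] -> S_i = 8.11*(-1.56)^i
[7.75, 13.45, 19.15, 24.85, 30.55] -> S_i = 7.75 + 5.70*i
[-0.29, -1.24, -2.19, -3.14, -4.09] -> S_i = -0.29 + -0.95*i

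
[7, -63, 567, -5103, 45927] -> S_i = 7*-9^i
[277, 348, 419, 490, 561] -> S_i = 277 + 71*i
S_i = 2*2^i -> [2, 4, 8, 16, 32]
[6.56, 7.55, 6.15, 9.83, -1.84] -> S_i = Random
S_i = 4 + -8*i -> [4, -4, -12, -20, -28]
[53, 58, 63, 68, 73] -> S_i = 53 + 5*i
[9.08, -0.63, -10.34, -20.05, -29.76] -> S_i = 9.08 + -9.71*i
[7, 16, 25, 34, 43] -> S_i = 7 + 9*i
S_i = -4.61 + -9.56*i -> [-4.61, -14.17, -23.73, -33.29, -42.85]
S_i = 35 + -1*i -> [35, 34, 33, 32, 31]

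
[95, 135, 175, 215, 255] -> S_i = 95 + 40*i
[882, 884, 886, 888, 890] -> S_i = 882 + 2*i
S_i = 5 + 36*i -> [5, 41, 77, 113, 149]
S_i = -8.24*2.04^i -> [-8.24, -16.81, -34.29, -69.95, -142.71]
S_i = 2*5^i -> [2, 10, 50, 250, 1250]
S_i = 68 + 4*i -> [68, 72, 76, 80, 84]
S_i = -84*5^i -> [-84, -420, -2100, -10500, -52500]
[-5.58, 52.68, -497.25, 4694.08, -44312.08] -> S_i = -5.58*(-9.44)^i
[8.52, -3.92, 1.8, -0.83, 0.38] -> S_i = 8.52*(-0.46)^i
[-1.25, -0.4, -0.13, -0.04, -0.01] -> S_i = -1.25*0.32^i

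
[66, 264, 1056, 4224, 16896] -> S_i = 66*4^i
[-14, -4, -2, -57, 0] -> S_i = Random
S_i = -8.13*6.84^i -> [-8.13, -55.61, -380.37, -2601.71, -17795.69]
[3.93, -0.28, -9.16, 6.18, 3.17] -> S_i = Random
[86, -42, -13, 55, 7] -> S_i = Random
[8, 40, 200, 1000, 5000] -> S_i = 8*5^i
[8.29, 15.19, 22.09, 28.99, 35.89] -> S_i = 8.29 + 6.90*i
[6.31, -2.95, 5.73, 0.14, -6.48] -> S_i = Random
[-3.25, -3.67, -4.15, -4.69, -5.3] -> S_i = -3.25*1.13^i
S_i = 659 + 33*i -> [659, 692, 725, 758, 791]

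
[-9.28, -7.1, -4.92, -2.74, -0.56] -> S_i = -9.28 + 2.18*i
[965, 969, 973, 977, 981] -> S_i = 965 + 4*i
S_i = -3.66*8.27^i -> [-3.66, -30.27, -250.32, -2070.13, -17119.97]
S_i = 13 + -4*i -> [13, 9, 5, 1, -3]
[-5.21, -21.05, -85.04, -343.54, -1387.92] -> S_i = -5.21*4.04^i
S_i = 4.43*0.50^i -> [4.43, 2.22, 1.11, 0.55, 0.28]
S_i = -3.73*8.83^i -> [-3.73, -32.94, -290.82, -2567.98, -22675.23]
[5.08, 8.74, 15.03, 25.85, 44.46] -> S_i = 5.08*1.72^i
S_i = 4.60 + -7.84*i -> [4.6, -3.24, -11.08, -18.92, -26.76]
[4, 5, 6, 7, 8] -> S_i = 4 + 1*i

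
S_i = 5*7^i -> [5, 35, 245, 1715, 12005]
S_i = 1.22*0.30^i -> [1.22, 0.37, 0.11, 0.03, 0.01]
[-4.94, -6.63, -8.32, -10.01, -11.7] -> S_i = -4.94 + -1.69*i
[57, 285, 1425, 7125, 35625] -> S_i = 57*5^i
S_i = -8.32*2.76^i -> [-8.32, -22.96, -63.38, -174.92, -482.79]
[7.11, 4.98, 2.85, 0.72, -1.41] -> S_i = 7.11 + -2.13*i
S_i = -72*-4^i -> [-72, 288, -1152, 4608, -18432]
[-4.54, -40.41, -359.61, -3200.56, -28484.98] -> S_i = -4.54*8.90^i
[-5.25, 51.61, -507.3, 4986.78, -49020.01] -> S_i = -5.25*(-9.83)^i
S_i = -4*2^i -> [-4, -8, -16, -32, -64]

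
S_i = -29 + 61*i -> [-29, 32, 93, 154, 215]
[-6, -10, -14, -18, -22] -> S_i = -6 + -4*i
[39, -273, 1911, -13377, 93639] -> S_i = 39*-7^i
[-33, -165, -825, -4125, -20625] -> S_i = -33*5^i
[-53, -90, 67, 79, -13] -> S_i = Random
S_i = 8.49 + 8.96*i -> [8.49, 17.45, 26.41, 35.37, 44.33]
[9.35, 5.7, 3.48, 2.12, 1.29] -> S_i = 9.35*0.61^i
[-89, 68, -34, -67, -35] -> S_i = Random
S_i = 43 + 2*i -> [43, 45, 47, 49, 51]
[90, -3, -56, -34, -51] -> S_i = Random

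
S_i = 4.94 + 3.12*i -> [4.94, 8.06, 11.18, 14.3, 17.42]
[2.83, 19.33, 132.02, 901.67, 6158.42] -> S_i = 2.83*6.83^i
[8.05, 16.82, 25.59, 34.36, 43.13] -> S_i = 8.05 + 8.77*i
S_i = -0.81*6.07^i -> [-0.81, -4.92, -29.84, -181.16, -1099.61]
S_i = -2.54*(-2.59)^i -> [-2.54, 6.58, -17.04, 44.13, -114.3]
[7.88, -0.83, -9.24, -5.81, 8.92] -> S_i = Random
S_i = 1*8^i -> [1, 8, 64, 512, 4096]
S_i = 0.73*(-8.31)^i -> [0.73, -6.07, 50.41, -418.92, 3481.18]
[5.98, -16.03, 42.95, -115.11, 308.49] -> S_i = 5.98*(-2.68)^i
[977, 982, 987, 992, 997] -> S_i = 977 + 5*i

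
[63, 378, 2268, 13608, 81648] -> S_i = 63*6^i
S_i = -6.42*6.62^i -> [-6.42, -42.5, -281.35, -1862.55, -12330.11]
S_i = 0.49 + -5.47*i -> [0.49, -4.98, -10.45, -15.92, -21.39]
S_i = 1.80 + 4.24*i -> [1.8, 6.04, 10.28, 14.52, 18.76]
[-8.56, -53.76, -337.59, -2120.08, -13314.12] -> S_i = -8.56*6.28^i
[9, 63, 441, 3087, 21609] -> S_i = 9*7^i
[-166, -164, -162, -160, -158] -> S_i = -166 + 2*i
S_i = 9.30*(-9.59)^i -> [9.3, -89.19, 855.3, -8202.36, 78660.62]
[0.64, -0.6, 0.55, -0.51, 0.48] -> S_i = 0.64*(-0.93)^i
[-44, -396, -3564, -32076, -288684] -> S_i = -44*9^i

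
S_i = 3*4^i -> [3, 12, 48, 192, 768]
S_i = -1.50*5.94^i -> [-1.5, -8.91, -52.93, -314.38, -1867.4]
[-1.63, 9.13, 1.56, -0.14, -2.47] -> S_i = Random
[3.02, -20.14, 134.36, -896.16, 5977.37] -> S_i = 3.02*(-6.67)^i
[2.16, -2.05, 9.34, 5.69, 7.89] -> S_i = Random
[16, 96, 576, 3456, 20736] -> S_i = 16*6^i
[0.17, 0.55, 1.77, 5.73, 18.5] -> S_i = 0.17*3.23^i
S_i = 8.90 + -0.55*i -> [8.9, 8.35, 7.8, 7.25, 6.7]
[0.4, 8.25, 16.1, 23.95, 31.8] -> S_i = 0.40 + 7.85*i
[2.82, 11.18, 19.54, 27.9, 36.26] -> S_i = 2.82 + 8.36*i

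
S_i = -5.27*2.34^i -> [-5.27, -12.33, -28.86, -67.52, -158.01]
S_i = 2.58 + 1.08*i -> [2.58, 3.66, 4.74, 5.82, 6.9]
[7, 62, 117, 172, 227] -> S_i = 7 + 55*i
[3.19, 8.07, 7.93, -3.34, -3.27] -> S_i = Random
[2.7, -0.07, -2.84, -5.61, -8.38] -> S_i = 2.70 + -2.77*i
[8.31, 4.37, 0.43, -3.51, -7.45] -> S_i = 8.31 + -3.94*i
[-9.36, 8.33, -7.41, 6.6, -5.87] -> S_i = -9.36*(-0.89)^i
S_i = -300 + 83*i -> [-300, -217, -134, -51, 32]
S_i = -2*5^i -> [-2, -10, -50, -250, -1250]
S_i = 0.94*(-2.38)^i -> [0.94, -2.24, 5.32, -12.67, 30.16]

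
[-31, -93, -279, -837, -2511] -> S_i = -31*3^i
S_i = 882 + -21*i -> [882, 861, 840, 819, 798]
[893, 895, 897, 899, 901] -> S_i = 893 + 2*i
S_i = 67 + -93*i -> [67, -26, -119, -212, -305]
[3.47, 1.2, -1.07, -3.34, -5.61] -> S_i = 3.47 + -2.27*i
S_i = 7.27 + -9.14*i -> [7.27, -1.87, -11.01, -20.15, -29.29]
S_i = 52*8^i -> [52, 416, 3328, 26624, 212992]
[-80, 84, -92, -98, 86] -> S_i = Random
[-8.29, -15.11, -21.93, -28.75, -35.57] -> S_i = -8.29 + -6.82*i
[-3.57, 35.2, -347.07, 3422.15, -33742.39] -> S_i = -3.57*(-9.86)^i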